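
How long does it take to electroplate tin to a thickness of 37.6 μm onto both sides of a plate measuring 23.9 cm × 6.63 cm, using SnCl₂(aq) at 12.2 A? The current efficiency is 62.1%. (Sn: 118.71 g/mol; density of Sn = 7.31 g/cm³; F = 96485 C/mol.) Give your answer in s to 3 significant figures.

Plated area = 2 × 23.9 × 6.63 = 316.9 cm²
Volume = 316.9 × 37.6×10⁻⁴ cm = 1.192 cm³
m(Sn) = 1.192 × 7.31 = 8.714 g
n(Sn) = 8.714 / 118.71 = 0.07341 mol; n(e⁻) = 2 × 0.07341 = 0.1468 mol
Q = 0.1468 × 96485 / 0.621 = 22810 C
t = 22810 / 12.2 = 1870 s

1870 s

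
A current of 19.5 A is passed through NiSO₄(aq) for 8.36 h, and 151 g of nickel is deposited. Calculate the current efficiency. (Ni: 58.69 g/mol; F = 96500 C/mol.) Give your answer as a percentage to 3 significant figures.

Q = 19.5 × 30096 = 5.869×10^5 C
n(e⁻) = 5.869×10^5 / 96500 = 6.082 mol
Ni²⁺ + 2e⁻ → Ni, so theoretical n(Ni) = 3.041 mol → 178.5 g
Efficiency = 151 / 178.5 = 0.8459 = 84.6%

84.6%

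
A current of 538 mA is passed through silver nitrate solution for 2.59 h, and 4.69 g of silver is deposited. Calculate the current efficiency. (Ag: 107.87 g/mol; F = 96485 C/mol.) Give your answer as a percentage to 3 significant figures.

83.6%

Q = 0.538 × 9324 = 5016 C
n(e⁻) = 5016 / 96485 = 0.05199 mol
Ag⁺ + e⁻ → Ag, so theoretical n(Ag) = 0.05199 mol → 5.608 g
Efficiency = 4.69 / 5.608 = 0.8363 = 83.6%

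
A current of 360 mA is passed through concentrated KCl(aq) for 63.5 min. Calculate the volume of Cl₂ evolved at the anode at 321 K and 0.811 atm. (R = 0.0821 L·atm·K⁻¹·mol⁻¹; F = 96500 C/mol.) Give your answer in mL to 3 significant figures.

231 mL

Q = It = 0.360 × 3810 = 1372 C
n(e⁻) = Q/F = 1372/96500 = 0.01422 mol
2Cl⁻ → Cl₂ + 2e⁻, so n(Cl₂) = 0.01422 / 2 = 0.007110 mol
V = nRT/P = 0.007110 × 0.0821 × 321 / 0.811 = 0.2310 L
= 231 mL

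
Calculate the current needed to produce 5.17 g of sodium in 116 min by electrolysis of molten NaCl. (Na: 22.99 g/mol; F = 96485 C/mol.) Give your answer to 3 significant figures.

n(Na) = 5.17 / 22.99 = 0.2249 mol
Na⁺ + e⁻ → Na, so n(e⁻) = 0.2249 mol
Q = 0.2249 × 96485 = 21700 C
I = Q / t = 21700 / 6960 s = 3.12 A

3.12 A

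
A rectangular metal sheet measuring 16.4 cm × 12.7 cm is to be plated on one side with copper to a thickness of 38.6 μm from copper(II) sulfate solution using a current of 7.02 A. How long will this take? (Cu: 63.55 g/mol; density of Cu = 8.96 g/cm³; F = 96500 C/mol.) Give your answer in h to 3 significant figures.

0.866 h

Plated area = 16.4 × 12.7 = 208.3 cm²
Volume = 208.3 × 38.6×10⁻⁴ cm = 0.8040 cm³
m(Cu) = 0.8040 × 8.96 = 7.204 g
n(Cu) = 7.204 / 63.55 = 0.1134 mol; n(e⁻) = 2 × 0.1134 = 0.2268 mol
Q = 0.2268 × 96500 = 21890 C
t = 21890 / 7.02 = 3118 s = 0.866 h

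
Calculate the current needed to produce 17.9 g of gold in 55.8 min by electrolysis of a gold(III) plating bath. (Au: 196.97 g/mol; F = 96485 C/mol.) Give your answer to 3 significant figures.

7.86 A

n(Au) = 17.9 / 196.97 = 0.09088 mol
Au³⁺ + 3e⁻ → Au, so n(e⁻) = 3 × 0.09088 = 0.2726 mol
Q = 0.2726 × 96485 = 26300 C
I = Q / t = 26300 / 3348 s = 7.86 A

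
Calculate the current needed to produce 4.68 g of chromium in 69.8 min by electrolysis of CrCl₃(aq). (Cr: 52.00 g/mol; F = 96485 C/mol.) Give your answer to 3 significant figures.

6.22 A

n(Cr) = 4.68 / 52.00 = 0.09000 mol
Cr³⁺ + 3e⁻ → Cr, so n(e⁻) = 3 × 0.09000 = 0.2700 mol
Q = 0.2700 × 96485 = 26050 C
I = Q / t = 26050 / 4188 s = 6.22 A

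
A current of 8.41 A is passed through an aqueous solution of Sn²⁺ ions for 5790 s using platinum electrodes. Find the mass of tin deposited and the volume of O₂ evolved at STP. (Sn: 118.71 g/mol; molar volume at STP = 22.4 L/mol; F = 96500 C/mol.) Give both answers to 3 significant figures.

Q = 8.41 × 5790 = 48690 C; n(e⁻) = 48690 / 96500 = 0.5046 mol
Cathode: Sn²⁺ + 2e⁻ → Sn → n(Sn) = 0.5046/2 = 0.2523 mol → 30.0 g
Anode: 2H₂O → O₂ + 4H⁺ + 4e⁻ → n(O₂) = 0.5046/4 = 0.1262 mol → 2.83 L

30.0 g Sn; 2.83 L O₂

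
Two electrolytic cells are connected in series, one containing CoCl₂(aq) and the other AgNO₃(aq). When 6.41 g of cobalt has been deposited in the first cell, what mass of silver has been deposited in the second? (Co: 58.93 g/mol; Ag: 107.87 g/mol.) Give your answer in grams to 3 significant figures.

23.5 g

n(Co) = 6.41 / 58.93 = 0.1088 mol
Co²⁺ + 2e⁻ → Co, so n(e⁻) = 2 × 0.1088 = 0.2176 mol
Same current for the same time ⇒ same n(e⁻) = 0.2176 mol in both cells.
Ag⁺ + e⁻ → Ag, so n(Ag) = 0.2176 mol
m(Ag) = 0.2176 × 107.87 = 23.5 g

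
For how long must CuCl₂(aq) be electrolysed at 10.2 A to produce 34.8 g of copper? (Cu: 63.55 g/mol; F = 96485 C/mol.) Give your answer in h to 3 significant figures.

n(Cu) = 34.8 / 63.55 = 0.5476 mol
Cu²⁺ + 2e⁻ → Cu, so n(e⁻) = 2 × 0.5476 = 1.095 mol
Q = 1.095 × 96485 = 1.057×10^5 C
t = Q / I = 1.057×10^5 / 10.2 = 10360 s = 2.88 h

2.88 h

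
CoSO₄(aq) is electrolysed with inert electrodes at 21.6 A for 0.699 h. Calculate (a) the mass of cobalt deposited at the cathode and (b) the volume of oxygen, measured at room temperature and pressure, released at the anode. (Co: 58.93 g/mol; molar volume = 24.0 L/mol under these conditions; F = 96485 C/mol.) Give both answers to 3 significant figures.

16.6 g Co; 3.38 L O₂

Q = 21.6 × 2516.4 = 54350 C; n(e⁻) = 54350 / 96485 = 0.5633 mol
Cathode: Co²⁺ + 2e⁻ → Co → n(Co) = 0.5633/2 = 0.2817 mol → 16.6 g
Anode: 2H₂O → O₂ + 4H⁺ + 4e⁻ → n(O₂) = 0.5633/4 = 0.1408 mol → 3.38 L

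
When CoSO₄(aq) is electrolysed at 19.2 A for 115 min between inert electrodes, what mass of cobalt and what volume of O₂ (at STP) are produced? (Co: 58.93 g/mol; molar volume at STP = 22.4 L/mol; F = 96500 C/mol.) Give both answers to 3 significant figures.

40.5 g Co; 7.69 L O₂

Q = 19.2 × 6900 = 1.325×10^5 C; n(e⁻) = 1.325×10^5 / 96500 = 1.373 mol
Cathode: Co²⁺ + 2e⁻ → Co → n(Co) = 1.373/2 = 0.6865 mol → 40.5 g
Anode: 2H₂O → O₂ + 4H⁺ + 4e⁻ → n(O₂) = 1.373/4 = 0.3433 mol → 7.69 L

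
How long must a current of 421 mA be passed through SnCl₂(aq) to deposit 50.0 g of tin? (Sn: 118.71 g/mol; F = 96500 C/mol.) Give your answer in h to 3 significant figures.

53.6 h

n(Sn) = 50.0 / 118.71 = 0.4212 mol
Sn²⁺ + 2e⁻ → Sn, so n(e⁻) = 2 × 0.4212 = 0.8424 mol
Q = 0.8424 × 96500 = 81290 C
t = Q / I = 81290 / 0.421 = 1.931×10^5 s = 53.6 h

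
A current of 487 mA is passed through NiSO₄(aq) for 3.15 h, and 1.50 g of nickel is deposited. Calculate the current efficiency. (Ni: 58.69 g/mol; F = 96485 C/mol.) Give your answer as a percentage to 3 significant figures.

Q = 0.487 × 11340 = 5523 C
n(e⁻) = 5523 / 96485 = 0.05724 mol
Ni²⁺ + 2e⁻ → Ni, so theoretical n(Ni) = 0.02862 mol → 1.680 g
Efficiency = 1.50 / 1.680 = 0.8929 = 89.3%

89.3%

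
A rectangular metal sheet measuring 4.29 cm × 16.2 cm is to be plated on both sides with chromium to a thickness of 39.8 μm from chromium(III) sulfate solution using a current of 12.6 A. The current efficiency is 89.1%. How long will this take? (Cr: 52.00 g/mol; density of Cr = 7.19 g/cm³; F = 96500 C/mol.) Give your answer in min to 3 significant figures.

32.9 min

Plated area = 2 × 4.29 × 16.2 = 139.0 cm²
Volume = 139.0 × 39.8×10⁻⁴ cm = 0.5532 cm³
m(Cr) = 0.5532 × 7.19 = 3.978 g
n(Cr) = 3.978 / 52.00 = 0.07650 mol; n(e⁻) = 3 × 0.07650 = 0.2295 mol
Q = 0.2295 × 96500 / 0.891 = 24860 C
t = 24860 / 12.6 = 1973 s = 32.9 min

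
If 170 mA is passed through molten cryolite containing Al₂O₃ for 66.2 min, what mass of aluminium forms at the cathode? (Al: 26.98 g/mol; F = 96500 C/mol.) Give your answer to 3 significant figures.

Q = 0.170 A × 3972 s = 675.2 C
n(e⁻) = 675.2 / 96500 = 0.006997 mol
Al³⁺ + 3e⁻ → Al, so n(Al) = 0.006997 / 3 = 0.002332 mol
m = 0.002332 × 26.98 = 0.0629 g

0.0629 g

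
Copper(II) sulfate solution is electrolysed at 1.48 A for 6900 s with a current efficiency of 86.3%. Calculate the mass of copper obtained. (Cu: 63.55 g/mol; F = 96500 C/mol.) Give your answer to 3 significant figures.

Q = 1.48 × 6900 = 10210 C
n(e⁻) = 10210 / 96500 = 0.1058 mol
Cu²⁺ + 2e⁻ → Cu, so theoretical m(Cu) = 0.05290 × 63.55 = 3.362 g
Actual mass = 86.3% × 3.362 = 2.90 g

2.90 g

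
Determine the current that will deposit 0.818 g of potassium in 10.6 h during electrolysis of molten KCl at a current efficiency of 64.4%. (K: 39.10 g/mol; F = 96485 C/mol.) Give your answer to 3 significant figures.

n(K) = 0.818 / 39.10 = 0.02092 mol
K⁺ + e⁻ → K, so n(e⁻) = 0.02092 mol
Q = 0.02092 × 96485 / 0.644 = 3134 C
I = Q / t = 3134 / 38160 s = 0.0821 A

0.0821 A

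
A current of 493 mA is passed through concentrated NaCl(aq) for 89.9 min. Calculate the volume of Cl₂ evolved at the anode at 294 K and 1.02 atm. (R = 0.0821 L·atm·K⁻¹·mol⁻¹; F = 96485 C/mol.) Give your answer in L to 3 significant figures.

0.326 L

Charge passed = 0.493 × 5394 = 2659 C
n(e⁻) = 2659 / 96485 = 0.02756 mol
2Cl⁻ → Cl₂ + 2e⁻, so n(Cl₂) = 0.02756 / 2 = 0.01378 mol
V = nRT/P = 0.01378 × 0.0821 × 294 / 1.02 = 0.3261 L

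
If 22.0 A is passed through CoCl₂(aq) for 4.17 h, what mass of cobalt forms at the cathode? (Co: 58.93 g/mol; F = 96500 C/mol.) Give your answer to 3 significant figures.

101 g

Charge passed = 22.0 × 15012 = 3.303×10^5 C
Moles of electrons = 3.303×10^5 / 96500 = 3.423 mol
Co²⁺ + 2e⁻ → Co, so n(Co) = 3.423 / 2 = 1.712 mol
m = 1.712 × 58.93 = 101 g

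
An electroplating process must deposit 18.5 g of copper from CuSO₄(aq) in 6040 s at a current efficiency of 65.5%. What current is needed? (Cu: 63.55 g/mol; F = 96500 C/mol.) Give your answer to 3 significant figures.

n(Cu) = 18.5 / 63.55 = 0.2911 mol
Cu²⁺ + 2e⁻ → Cu, so n(e⁻) = 2 × 0.2911 = 0.5822 mol
Q = 0.5822 × 96500 / 0.655 = 85770 C
I = Q / t = 85770 / 6040 s = 14.2 A

14.2 A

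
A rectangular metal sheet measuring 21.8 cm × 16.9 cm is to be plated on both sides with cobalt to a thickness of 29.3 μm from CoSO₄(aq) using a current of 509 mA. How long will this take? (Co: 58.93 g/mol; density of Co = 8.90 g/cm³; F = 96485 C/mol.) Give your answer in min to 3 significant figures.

Plated area = 2 × 21.8 × 16.9 = 736.8 cm²
Volume = 736.8 × 29.3×10⁻⁴ cm = 2.159 cm³
m(Co) = 2.159 × 8.90 = 19.22 g
n(Co) = 19.22 / 58.93 = 0.3261 mol; n(e⁻) = 2 × 0.3261 = 0.6522 mol
Q = 0.6522 × 96485 = 62930 C
t = 62930 / 0.509 = 1.236×10^5 s = 2060 min

2060 min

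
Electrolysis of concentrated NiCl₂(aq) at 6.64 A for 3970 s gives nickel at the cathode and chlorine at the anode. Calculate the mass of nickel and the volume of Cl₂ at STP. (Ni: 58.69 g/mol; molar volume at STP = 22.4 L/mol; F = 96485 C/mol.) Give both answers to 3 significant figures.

Q = 6.64 × 3970 = 26360 C; n(e⁻) = 26360 / 96485 = 0.2732 mol
Cathode: Ni²⁺ + 2e⁻ → Ni → n(Ni) = 0.2732/2 = 0.1366 mol → 8.02 g
Anode: 2Cl⁻ → Cl₂ + 2e⁻ → n(Cl₂) = 0.2732/2 = 0.1366 mol → 3.06 L

8.02 g Ni; 3.06 L Cl₂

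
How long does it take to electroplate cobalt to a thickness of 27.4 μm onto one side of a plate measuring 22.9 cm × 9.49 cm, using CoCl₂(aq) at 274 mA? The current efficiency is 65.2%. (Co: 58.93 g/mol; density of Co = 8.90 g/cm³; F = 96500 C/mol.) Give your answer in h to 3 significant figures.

27.0 h

Plated area = 22.9 × 9.49 = 217.3 cm²
Volume = 217.3 × 27.4×10⁻⁴ cm = 0.5954 cm³
m(Co) = 0.5954 × 8.90 = 5.299 g
n(Co) = 5.299 / 58.93 = 0.08992 mol; n(e⁻) = 2 × 0.08992 = 0.1798 mol
Q = 0.1798 × 96500 / 0.652 = 26610 C
t = 26610 / 0.274 = 97120 s = 27.0 h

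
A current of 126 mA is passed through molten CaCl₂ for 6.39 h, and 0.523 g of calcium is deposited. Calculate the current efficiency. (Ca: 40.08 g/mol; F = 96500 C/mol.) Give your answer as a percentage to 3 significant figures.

86.9%

Q = 0.126 × 23004 = 2899 C
n(e⁻) = 2899 / 96500 = 0.03004 mol
Ca²⁺ + 2e⁻ → Ca, so theoretical n(Ca) = 0.01502 mol → 0.6020 g
Efficiency = 0.523 / 0.6020 = 0.8688 = 86.9%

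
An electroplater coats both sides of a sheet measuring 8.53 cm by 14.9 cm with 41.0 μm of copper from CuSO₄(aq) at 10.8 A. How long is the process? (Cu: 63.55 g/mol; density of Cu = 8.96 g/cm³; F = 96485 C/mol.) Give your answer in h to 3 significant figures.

Plated area = 2 × 8.53 × 14.9 = 254.2 cm²
Volume = 254.2 × 41.0×10⁻⁴ cm = 1.042 cm³
m(Cu) = 1.042 × 8.96 = 9.336 g
n(Cu) = 9.336 / 63.55 = 0.1469 mol; n(e⁻) = 2 × 0.1469 = 0.2938 mol
Q = 0.2938 × 96485 = 28350 C
t = 28350 / 10.8 = 2625 s = 0.729 h

0.729 h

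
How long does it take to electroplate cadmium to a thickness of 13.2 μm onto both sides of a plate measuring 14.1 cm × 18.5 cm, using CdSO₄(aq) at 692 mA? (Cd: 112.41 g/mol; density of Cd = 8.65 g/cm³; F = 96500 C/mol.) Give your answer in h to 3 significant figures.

4.11 h

Plated area = 2 × 14.1 × 18.5 = 521.7 cm²
Volume = 521.7 × 13.2×10⁻⁴ cm = 0.6886 cm³
m(Cd) = 0.6886 × 8.65 = 5.956 g
n(Cd) = 5.956 / 112.41 = 0.05298 mol; n(e⁻) = 2 × 0.05298 = 0.1060 mol
Q = 0.1060 × 96500 = 10230 C
t = 10230 / 0.692 = 14780 s = 4.11 h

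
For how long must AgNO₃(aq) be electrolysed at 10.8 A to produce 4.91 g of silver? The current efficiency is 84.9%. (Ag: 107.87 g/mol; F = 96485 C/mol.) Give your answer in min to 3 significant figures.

n(Ag) = 4.91 / 107.87 = 0.04552 mol
Ag⁺ + e⁻ → Ag, so n(e⁻) = 0.04552 mol
Q = 0.04552 × 96485 / 0.849 = 5173 C
t = Q / I = 5173 / 10.8 = 479.0 s = 7.98 min

7.98 min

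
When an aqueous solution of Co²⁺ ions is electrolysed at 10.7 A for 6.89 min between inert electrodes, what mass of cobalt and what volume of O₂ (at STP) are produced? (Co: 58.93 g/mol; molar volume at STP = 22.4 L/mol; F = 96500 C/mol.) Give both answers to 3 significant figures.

1.35 g Co; 0.257 L O₂

Q = 10.7 × 413.4 = 4423 C; n(e⁻) = 4423 / 96500 = 0.04583 mol
Cathode: Co²⁺ + 2e⁻ → Co → n(Co) = 0.04583/2 = 0.02292 mol → 1.35 g
Anode: 2H₂O → O₂ + 4H⁺ + 4e⁻ → n(O₂) = 0.04583/4 = 0.01146 mol → 0.257 L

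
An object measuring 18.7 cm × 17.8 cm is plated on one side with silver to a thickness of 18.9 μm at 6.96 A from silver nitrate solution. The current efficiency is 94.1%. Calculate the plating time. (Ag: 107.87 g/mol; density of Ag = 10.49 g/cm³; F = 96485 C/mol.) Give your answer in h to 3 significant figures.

0.250 h

Plated area = 18.7 × 17.8 = 332.9 cm²
Volume = 332.9 × 18.9×10⁻⁴ cm = 0.6292 cm³
m(Ag) = 0.6292 × 10.49 = 6.600 g
n(Ag) = 6.600 / 107.87 = 0.06118 mol; n(e⁻) = 0.06118 mol
Q = 0.06118 × 96485 / 0.941 = 6273 C
t = 6273 / 6.96 = 901.3 s = 0.250 h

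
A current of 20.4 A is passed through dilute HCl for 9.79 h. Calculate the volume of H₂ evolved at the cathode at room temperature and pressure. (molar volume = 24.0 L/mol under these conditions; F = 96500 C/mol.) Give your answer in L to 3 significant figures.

89.4 L

Q = 20.4 A × 35244 s = 7.190×10^5 C
n(e⁻) = 7.190×10^5 / 96500 = 7.451 mol
2H⁺ + 2e⁻ → H₂, so n(H₂) = 7.451 / 2 = 3.726 mol
V = 3.726 × 24.0 = 89.42 L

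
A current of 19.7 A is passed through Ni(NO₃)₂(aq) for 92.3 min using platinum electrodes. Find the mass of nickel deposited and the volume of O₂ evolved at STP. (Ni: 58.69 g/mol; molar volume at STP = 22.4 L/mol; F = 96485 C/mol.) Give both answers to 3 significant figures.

Q = 19.7 × 5538 = 1.091×10^5 C; n(e⁻) = 1.091×10^5 / 96485 = 1.131 mol
Cathode: Ni²⁺ + 2e⁻ → Ni → n(Ni) = 1.131/2 = 0.5655 mol → 33.2 g
Anode: 2H₂O → O₂ + 4H⁺ + 4e⁻ → n(O₂) = 1.131/4 = 0.2828 mol → 6.33 L

33.2 g Ni; 6.33 L O₂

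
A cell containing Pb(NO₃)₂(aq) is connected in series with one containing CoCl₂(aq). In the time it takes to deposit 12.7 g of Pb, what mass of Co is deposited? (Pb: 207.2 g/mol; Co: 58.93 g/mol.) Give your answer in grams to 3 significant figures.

3.61 g

n(Pb) = 12.7 / 207.2 = 0.06129 mol
Pb²⁺ + 2e⁻ → Pb, so n(e⁻) = 2 × 0.06129 = 0.1226 mol
Since the cells are in series, n(e⁻) in the Co cell is also 0.1226 mol.
Co²⁺ + 2e⁻ → Co, so n(Co) = 0.1226 / 2 = 0.06130 mol
m(Co) = 0.06130 × 58.93 = 3.61 g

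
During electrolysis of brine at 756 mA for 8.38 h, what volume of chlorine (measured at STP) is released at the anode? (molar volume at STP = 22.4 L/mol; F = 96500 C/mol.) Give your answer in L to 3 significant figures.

2.65 L

Q = It = 0.756 × 30168 = 22810 C
n(e⁻) = 22810 / 96500 = 0.2364 mol
2Cl⁻ → Cl₂ + 2e⁻, so n(Cl₂) = 0.2364 / 2 = 0.1182 mol
V = 0.1182 × 22.4 = 2.648 L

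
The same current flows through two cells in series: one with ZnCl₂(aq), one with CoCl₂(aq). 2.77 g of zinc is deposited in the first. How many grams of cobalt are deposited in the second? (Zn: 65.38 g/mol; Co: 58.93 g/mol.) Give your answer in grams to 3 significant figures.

n(Zn) = 2.77 / 65.38 = 0.04237 mol
Zn²⁺ + 2e⁻ → Zn, so n(e⁻) = 2 × 0.04237 = 0.08474 mol
The cells are in series, so the same charge (and hence the same n(e⁻) = 0.08474 mol) passes through both.
Co²⁺ + 2e⁻ → Co, so n(Co) = 0.08474 / 2 = 0.04237 mol
m(Co) = 0.04237 × 58.93 = 2.50 g

2.50 g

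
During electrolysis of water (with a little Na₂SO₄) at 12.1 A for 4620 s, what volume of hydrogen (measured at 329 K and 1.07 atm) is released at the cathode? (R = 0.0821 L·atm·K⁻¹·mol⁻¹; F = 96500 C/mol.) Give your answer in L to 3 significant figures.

7.31 L

Charge passed = 12.1 × 4620 = 55900 C
n(e⁻) = Q/F = 55900/96500 = 0.5793 mol
2H⁺ + 2e⁻ → H₂, so n(H₂) = 0.5793 / 2 = 0.2897 mol
V = nRT/P = 0.2897 × 0.0821 × 329 / 1.07 = 7.313 L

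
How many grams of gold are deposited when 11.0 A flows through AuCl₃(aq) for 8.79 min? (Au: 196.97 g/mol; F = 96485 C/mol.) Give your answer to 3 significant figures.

3.95 g

Q = 11.0 A × 527.4 s = 5801 C
n(e⁻) = Q/F = 5801/96485 = 0.06012 mol
Au³⁺ + 3e⁻ → Au, so n(Au) = 0.06012 / 3 = 0.02004 mol
m = 0.02004 × 196.97 = 3.95 g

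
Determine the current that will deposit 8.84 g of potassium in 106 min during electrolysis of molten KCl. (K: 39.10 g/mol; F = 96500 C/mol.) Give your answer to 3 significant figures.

n(K) = 8.84 / 39.10 = 0.2261 mol
K⁺ + e⁻ → K, so n(e⁻) = 0.2261 mol
Q = 0.2261 × 96500 = 21820 C
I = Q / t = 21820 / 6360 s = 3.43 A

3.43 A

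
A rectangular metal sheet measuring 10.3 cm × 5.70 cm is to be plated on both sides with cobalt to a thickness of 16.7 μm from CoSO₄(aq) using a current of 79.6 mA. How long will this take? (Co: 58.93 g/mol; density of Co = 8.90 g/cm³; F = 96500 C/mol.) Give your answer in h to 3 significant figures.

Plated area = 2 × 10.3 × 5.70 = 117.4 cm²
Volume = 117.4 × 16.7×10⁻⁴ cm = 0.1961 cm³
m(Co) = 0.1961 × 8.90 = 1.745 g
n(Co) = 1.745 / 58.93 = 0.02961 mol; n(e⁻) = 2 × 0.02961 = 0.05922 mol
Q = 0.05922 × 96500 = 5715 C
t = 5715 / 0.0796 = 71800 s = 19.9 h

19.9 h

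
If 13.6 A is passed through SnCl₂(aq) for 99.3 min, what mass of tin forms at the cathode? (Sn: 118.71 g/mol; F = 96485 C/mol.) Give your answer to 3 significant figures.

49.8 g

Q = 13.6 A × 5958 s = 81030 C
n(e⁻) = Q/F = 81030/96485 = 0.8398 mol
Sn²⁺ + 2e⁻ → Sn, so n(Sn) = 0.8398 / 2 = 0.4199 mol
m = 0.4199 × 118.71 = 49.8 g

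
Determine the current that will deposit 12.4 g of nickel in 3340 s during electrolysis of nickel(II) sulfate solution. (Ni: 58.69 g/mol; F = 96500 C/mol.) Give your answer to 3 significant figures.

n(Ni) = 12.4 / 58.69 = 0.2113 mol
Ni²⁺ + 2e⁻ → Ni, so n(e⁻) = 2 × 0.2113 = 0.4226 mol
Q = 0.4226 × 96500 = 40780 C
I = Q / t = 40780 / 3340 s = 12.2 A

12.2 A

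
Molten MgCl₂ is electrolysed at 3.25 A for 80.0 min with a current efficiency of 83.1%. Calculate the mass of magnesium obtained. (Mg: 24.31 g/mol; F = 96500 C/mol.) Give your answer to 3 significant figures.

Q = 3.25 × 4800 = 15600 C
n(e⁻) = 15600 / 96500 = 0.1617 mol
Mg²⁺ + 2e⁻ → Mg, so theoretical m(Mg) = 0.08085 × 24.31 = 1.965 g
Actual mass = 83.1% × 1.965 = 1.63 g

1.63 g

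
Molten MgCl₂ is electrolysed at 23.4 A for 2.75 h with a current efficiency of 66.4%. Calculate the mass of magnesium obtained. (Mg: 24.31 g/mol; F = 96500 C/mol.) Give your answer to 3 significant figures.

19.4 g

Q = 23.4 × 9900 = 2.317×10^5 C
n(e⁻) = 2.317×10^5 / 96500 = 2.401 mol
Mg²⁺ + 2e⁻ → Mg, so theoretical m(Mg) = 1.201 × 24.31 = 29.20 g
Actual mass = 66.4% × 29.20 = 19.4 g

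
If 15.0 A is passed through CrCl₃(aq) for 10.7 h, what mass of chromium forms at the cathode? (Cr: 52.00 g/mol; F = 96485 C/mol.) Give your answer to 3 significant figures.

Q = It = 15.0 × 38520 = 5.778×10^5 C
Moles of electrons = 5.778×10^5 / 96485 = 5.988 mol
Cr³⁺ + 3e⁻ → Cr, so n(Cr) = 5.988 / 3 = 1.996 mol
m = 1.996 × 52.00 = 104 g

104 g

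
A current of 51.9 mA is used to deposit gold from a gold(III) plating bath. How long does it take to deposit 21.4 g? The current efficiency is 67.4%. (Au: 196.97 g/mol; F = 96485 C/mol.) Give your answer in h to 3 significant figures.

250 h

n(Au) = 21.4 / 196.97 = 0.1086 mol
Au³⁺ + 3e⁻ → Au, so n(e⁻) = 3 × 0.1086 = 0.3258 mol
Q = 0.3258 × 96485 / 0.674 = 46640 C
t = Q / I = 46640 / 0.0519 = 8.987×10^5 s = 250 h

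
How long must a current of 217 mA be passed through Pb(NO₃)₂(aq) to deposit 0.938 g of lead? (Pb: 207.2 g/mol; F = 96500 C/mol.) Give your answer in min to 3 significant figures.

67.1 min

n(Pb) = 0.938 / 207.2 = 0.004527 mol
Pb²⁺ + 2e⁻ → Pb, so n(e⁻) = 2 × 0.004527 = 0.009054 mol
Q = 0.009054 × 96500 = 873.7 C
t = Q / I = 873.7 / 0.217 = 4026 s = 67.1 min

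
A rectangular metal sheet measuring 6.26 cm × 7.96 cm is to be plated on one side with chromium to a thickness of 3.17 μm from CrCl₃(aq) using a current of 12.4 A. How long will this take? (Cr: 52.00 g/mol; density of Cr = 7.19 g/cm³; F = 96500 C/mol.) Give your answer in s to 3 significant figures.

51.0 s

Plated area = 6.26 × 7.96 = 49.83 cm²
Volume = 49.83 × 3.17×10⁻⁴ cm = 0.01580 cm³
m(Cr) = 0.01580 × 7.19 = 0.1136 g
n(Cr) = 0.1136 / 52.00 = 0.002185 mol; n(e⁻) = 3 × 0.002185 = 0.006555 mol
Q = 0.006555 × 96500 = 632.6 C
t = 632.6 / 12.4 = 51.02 s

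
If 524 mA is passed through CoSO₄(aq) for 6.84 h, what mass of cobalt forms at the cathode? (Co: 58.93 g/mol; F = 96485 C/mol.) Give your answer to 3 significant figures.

Q = 0.524 A × 24624 s = 12900 C
Moles of electrons = 12900 / 96485 = 0.1337 mol
Co²⁺ + 2e⁻ → Co, so n(Co) = 0.1337 / 2 = 0.06685 mol
m = 0.06685 × 58.93 = 3.94 g

3.94 g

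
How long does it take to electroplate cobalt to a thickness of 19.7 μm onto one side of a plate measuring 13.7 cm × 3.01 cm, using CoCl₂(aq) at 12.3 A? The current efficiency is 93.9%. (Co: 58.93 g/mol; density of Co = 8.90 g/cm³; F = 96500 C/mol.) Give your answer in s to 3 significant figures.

205 s

Plated area = 13.7 × 3.01 = 41.24 cm²
Volume = 41.24 × 19.7×10⁻⁴ cm = 0.08124 cm³
m(Co) = 0.08124 × 8.90 = 0.7230 g
n(Co) = 0.7230 / 58.93 = 0.01227 mol; n(e⁻) = 2 × 0.01227 = 0.02454 mol
Q = 0.02454 × 96500 / 0.939 = 2522 C
t = 2522 / 12.3 = 205.0 s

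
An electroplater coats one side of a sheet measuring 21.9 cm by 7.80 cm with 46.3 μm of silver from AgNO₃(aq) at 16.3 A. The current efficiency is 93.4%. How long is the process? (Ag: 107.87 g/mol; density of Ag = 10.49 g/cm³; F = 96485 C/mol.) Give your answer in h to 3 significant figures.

0.135 h

Plated area = 21.9 × 7.80 = 170.8 cm²
Volume = 170.8 × 46.3×10⁻⁴ cm = 0.7908 cm³
m(Ag) = 0.7908 × 10.49 = 8.295 g
n(Ag) = 8.295 / 107.87 = 0.07690 mol; n(e⁻) = 0.07690 mol
Q = 0.07690 × 96485 / 0.934 = 7944 C
t = 7944 / 16.3 = 487.4 s = 0.135 h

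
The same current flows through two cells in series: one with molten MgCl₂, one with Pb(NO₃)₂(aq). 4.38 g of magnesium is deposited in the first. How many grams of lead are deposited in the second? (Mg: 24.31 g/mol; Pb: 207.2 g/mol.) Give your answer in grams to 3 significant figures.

37.3 g

n(Mg) = 4.38 / 24.31 = 0.1802 mol
Mg²⁺ + 2e⁻ → Mg, so n(e⁻) = 2 × 0.1802 = 0.3604 mol
Since the cells are in series, n(e⁻) in the Pb cell is also 0.3604 mol.
Pb²⁺ + 2e⁻ → Pb, so n(Pb) = 0.3604 / 2 = 0.1802 mol
m(Pb) = 0.1802 × 207.2 = 37.3 g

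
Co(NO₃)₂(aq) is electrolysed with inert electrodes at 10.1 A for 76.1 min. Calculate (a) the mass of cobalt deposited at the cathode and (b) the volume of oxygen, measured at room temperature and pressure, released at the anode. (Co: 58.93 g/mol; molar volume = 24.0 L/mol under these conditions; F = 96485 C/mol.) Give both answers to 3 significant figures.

Q = 10.1 × 4566 = 46120 C; n(e⁻) = 46120 / 96485 = 0.4780 mol
Cathode: Co²⁺ + 2e⁻ → Co → n(Co) = 0.4780/2 = 0.2390 mol → 14.1 g
Anode: 2H₂O → O₂ + 4H⁺ + 4e⁻ → n(O₂) = 0.4780/4 = 0.1195 mol → 2.87 L

14.1 g Co; 2.87 L O₂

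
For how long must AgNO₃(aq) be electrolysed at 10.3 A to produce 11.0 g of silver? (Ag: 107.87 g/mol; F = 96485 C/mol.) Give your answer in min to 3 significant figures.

15.9 min

n(Ag) = 11.0 / 107.87 = 0.1020 mol
Ag⁺ + e⁻ → Ag, so n(e⁻) = 0.1020 mol
Q = 0.1020 × 96485 = 9841 C
t = Q / I = 9841 / 10.3 = 955.4 s = 15.9 min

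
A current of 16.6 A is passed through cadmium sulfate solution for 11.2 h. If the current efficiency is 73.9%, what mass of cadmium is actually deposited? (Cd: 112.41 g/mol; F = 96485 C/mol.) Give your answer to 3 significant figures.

288 g

Q = 16.6 × 40320 = 6.693×10^5 C
n(e⁻) = 6.693×10^5 / 96485 = 6.937 mol
Cd²⁺ + 2e⁻ → Cd, so theoretical m(Cd) = 3.469 × 112.41 = 390.0 g
Actual mass = 73.9% × 390.0 = 288 g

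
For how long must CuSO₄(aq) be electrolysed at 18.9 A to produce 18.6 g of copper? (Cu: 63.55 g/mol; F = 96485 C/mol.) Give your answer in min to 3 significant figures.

n(Cu) = 18.6 / 63.55 = 0.2927 mol
Cu²⁺ + 2e⁻ → Cu, so n(e⁻) = 2 × 0.2927 = 0.5854 mol
Q = 0.5854 × 96485 = 56480 C
t = Q / I = 56480 / 18.9 = 2988 s = 49.8 min

49.8 min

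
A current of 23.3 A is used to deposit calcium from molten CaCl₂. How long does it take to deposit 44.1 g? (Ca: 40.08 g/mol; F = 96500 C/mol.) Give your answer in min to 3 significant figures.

152 min

n(Ca) = 44.1 / 40.08 = 1.100 mol
Ca²⁺ + 2e⁻ → Ca, so n(e⁻) = 2 × 1.100 = 2.200 mol
Q = 2.200 × 96500 = 2.123×10^5 C
t = Q / I = 2.123×10^5 / 23.3 = 9112 s = 152 min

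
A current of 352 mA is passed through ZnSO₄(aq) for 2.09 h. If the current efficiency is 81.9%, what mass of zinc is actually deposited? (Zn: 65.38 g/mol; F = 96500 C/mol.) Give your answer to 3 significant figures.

Q = 0.352 × 7524 = 2648 C
n(e⁻) = 2648 / 96500 = 0.02744 mol
Zn²⁺ + 2e⁻ → Zn, so theoretical m(Zn) = 0.01372 × 65.38 = 0.8970 g
Actual mass = 81.9% × 0.8970 = 0.735 g

0.735 g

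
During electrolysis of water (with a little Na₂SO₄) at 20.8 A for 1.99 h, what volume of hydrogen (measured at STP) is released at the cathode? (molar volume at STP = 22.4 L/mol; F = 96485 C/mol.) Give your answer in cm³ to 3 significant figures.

17300 cm³

Q = 20.8 A × 7164 s = 1.490×10^5 C
n(e⁻) = 1.490×10^5 / 96485 = 1.544 mol
2H⁺ + 2e⁻ → H₂, so n(H₂) = 1.544 / 2 = 0.7720 mol
V = 0.7720 × 22.4 = 17.29 L
= 17300 cm³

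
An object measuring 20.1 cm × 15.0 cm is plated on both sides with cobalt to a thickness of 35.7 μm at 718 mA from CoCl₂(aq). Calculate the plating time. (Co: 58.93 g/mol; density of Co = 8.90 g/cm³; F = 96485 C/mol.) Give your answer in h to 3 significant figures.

Plated area = 2 × 20.1 × 15.0 = 603.0 cm²
Volume = 603.0 × 35.7×10⁻⁴ cm = 2.153 cm³
m(Co) = 2.153 × 8.90 = 19.16 g
n(Co) = 19.16 / 58.93 = 0.3251 mol; n(e⁻) = 2 × 0.3251 = 0.6502 mol
Q = 0.6502 × 96485 = 62730 C
t = 62730 / 0.718 = 87370 s = 24.3 h

24.3 h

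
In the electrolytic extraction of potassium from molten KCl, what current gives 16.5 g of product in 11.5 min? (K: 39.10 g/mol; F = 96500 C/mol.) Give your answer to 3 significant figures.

n(K) = 16.5 / 39.10 = 0.4220 mol
K⁺ + e⁻ → K, so n(e⁻) = 0.4220 mol
Q = 0.4220 × 96500 = 40720 C
I = Q / t = 40720 / 690 s = 59.0 A

59.0 A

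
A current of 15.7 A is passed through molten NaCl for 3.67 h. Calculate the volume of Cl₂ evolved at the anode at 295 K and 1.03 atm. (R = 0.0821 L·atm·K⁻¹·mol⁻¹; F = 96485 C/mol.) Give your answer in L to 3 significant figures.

Q = 15.7 A × 13212 s = 2.074×10^5 C
Moles of electrons = 2.074×10^5 / 96485 = 2.150 mol
2Cl⁻ → Cl₂ + 2e⁻, so n(Cl₂) = 2.150 / 2 = 1.075 mol
V = nRT/P = 1.075 × 0.0821 × 295 / 1.03 = 25.28 L

25.3 L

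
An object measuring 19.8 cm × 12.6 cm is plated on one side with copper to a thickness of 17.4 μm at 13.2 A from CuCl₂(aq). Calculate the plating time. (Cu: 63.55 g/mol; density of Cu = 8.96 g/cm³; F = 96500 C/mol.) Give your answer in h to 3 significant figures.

0.249 h

Plated area = 19.8 × 12.6 = 249.5 cm²
Volume = 249.5 × 17.4×10⁻⁴ cm = 0.4341 cm³
m(Cu) = 0.4341 × 8.96 = 3.890 g
n(Cu) = 3.890 / 63.55 = 0.06121 mol; n(e⁻) = 2 × 0.06121 = 0.1224 mol
Q = 0.1224 × 96500 = 11810 C
t = 11810 / 13.2 = 894.7 s = 0.249 h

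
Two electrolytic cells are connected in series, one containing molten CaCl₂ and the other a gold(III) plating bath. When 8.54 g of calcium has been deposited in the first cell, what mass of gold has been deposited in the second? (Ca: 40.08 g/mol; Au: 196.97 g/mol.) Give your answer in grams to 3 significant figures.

28.0 g

n(Ca) = 8.54 / 40.08 = 0.2131 mol
Ca²⁺ + 2e⁻ → Ca, so n(e⁻) = 2 × 0.2131 = 0.4262 mol
The cells are in series, so the same charge (and hence the same n(e⁻) = 0.4262 mol) passes through both.
Au³⁺ + 3e⁻ → Au, so n(Au) = 0.4262 / 3 = 0.1421 mol
m(Au) = 0.1421 × 196.97 = 28.0 g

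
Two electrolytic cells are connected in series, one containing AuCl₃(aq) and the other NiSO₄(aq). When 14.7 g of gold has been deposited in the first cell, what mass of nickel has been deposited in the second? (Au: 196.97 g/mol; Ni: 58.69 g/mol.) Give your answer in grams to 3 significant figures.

n(Au) = 14.7 / 196.97 = 0.07463 mol
Au³⁺ + 3e⁻ → Au, so n(e⁻) = 3 × 0.07463 = 0.2239 mol
Since the cells are in series, n(e⁻) in the Ni cell is also 0.2239 mol.
Ni²⁺ + 2e⁻ → Ni, so n(Ni) = 0.2239 / 2 = 0.1120 mol
m(Ni) = 0.1120 × 58.69 = 6.57 g

6.57 g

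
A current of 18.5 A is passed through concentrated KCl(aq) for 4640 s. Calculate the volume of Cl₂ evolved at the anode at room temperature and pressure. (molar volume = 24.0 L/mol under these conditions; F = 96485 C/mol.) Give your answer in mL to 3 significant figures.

10700 mL

Q = It = 18.5 × 4640 = 85840 C
n(e⁻) = Q/F = 85840/96485 = 0.8897 mol
2Cl⁻ → Cl₂ + 2e⁻, so n(Cl₂) = 0.8897 / 2 = 0.4449 mol
V = 0.4449 × 24.0 = 10.68 L
= 10700 mL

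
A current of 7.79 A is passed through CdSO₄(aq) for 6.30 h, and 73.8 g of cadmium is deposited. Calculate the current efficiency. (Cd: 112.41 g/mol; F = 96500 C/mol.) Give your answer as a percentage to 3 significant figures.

71.7%

Q = 7.79 × 22680 = 1.767×10^5 C
n(e⁻) = 1.767×10^5 / 96500 = 1.831 mol
Cd²⁺ + 2e⁻ → Cd, so theoretical n(Cd) = 0.9155 mol → 102.9 g
Efficiency = 73.8 / 102.9 = 0.7172 = 71.7%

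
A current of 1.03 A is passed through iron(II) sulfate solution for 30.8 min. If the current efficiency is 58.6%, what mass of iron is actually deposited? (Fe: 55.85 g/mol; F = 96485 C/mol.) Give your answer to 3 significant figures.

Q = 1.03 × 1848 = 1903 C
n(e⁻) = 1903 / 96485 = 0.01972 mol
Fe²⁺ + 2e⁻ → Fe, so theoretical m(Fe) = 0.009860 × 55.85 = 0.5507 g
Actual mass = 58.6% × 0.5507 = 0.323 g

0.323 g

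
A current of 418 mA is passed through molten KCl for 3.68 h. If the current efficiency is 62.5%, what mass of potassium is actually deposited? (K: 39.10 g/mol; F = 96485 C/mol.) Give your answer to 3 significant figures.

1.40 g

Q = 0.418 × 13248 = 5538 C
n(e⁻) = 5538 / 96485 = 0.05740 mol
K⁺ + e⁻ → K, so theoretical m(K) = 0.05740 × 39.10 = 2.244 g
Actual mass = 62.5% × 2.244 = 1.40 g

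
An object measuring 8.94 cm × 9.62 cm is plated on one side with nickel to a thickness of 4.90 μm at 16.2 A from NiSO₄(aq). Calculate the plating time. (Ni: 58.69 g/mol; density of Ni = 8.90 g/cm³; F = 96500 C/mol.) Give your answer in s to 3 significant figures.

76.1 s

Plated area = 8.94 × 9.62 = 86.00 cm²
Volume = 86.00 × 4.90×10⁻⁴ cm = 0.04214 cm³
m(Ni) = 0.04214 × 8.90 = 0.3750 g
n(Ni) = 0.3750 / 58.69 = 0.006390 mol; n(e⁻) = 2 × 0.006390 = 0.01278 mol
Q = 0.01278 × 96500 = 1233 C
t = 1233 / 16.2 = 76.11 s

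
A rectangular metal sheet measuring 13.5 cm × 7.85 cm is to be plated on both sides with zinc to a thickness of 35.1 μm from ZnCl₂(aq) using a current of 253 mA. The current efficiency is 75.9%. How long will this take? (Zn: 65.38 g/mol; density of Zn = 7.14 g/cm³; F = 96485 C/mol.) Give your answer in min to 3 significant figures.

Plated area = 2 × 13.5 × 7.85 = 212.0 cm²
Volume = 212.0 × 35.1×10⁻⁴ cm = 0.7441 cm³
m(Zn) = 0.7441 × 7.14 = 5.313 g
n(Zn) = 5.313 / 65.38 = 0.08126 mol; n(e⁻) = 2 × 0.08126 = 0.1625 mol
Q = 0.1625 × 96485 / 0.759 = 20660 C
t = 20660 / 0.253 = 81660 s = 1360 min

1360 min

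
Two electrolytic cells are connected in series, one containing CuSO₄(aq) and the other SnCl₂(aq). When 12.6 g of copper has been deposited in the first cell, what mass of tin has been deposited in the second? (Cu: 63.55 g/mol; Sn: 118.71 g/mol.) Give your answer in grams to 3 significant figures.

23.5 g

n(Cu) = 12.6 / 63.55 = 0.1983 mol
Cu²⁺ + 2e⁻ → Cu, so n(e⁻) = 2 × 0.1983 = 0.3966 mol
Same current for the same time ⇒ same n(e⁻) = 0.3966 mol in both cells.
Sn²⁺ + 2e⁻ → Sn, so n(Sn) = 0.3966 / 2 = 0.1983 mol
m(Sn) = 0.1983 × 118.71 = 23.5 g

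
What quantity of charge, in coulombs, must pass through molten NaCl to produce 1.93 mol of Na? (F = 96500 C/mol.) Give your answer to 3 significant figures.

Na⁺ + e⁻ → Na, so n(e⁻) = 1 × 1.93 = 1.930 mol
Q = 1.930 × 96500 = 1.862×10^5 C

1.86×10^5 C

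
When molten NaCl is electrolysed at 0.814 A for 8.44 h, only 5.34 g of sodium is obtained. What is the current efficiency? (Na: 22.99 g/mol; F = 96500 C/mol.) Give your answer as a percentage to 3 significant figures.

Q = 0.814 × 30384 = 24730 C
n(e⁻) = 24730 / 96500 = 0.2563 mol
Na⁺ + e⁻ → Na, so theoretical n(Na) = 0.2563 mol → 5.892 g
Efficiency = 5.34 / 5.892 = 0.9063 = 90.6%

90.6%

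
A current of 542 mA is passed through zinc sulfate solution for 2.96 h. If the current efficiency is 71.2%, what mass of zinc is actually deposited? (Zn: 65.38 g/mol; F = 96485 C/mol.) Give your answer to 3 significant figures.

Q = 0.542 × 10656 = 5776 C
n(e⁻) = 5776 / 96485 = 0.05986 mol
Zn²⁺ + 2e⁻ → Zn, so theoretical m(Zn) = 0.02993 × 65.38 = 1.957 g
Actual mass = 71.2% × 1.957 = 1.39 g

1.39 g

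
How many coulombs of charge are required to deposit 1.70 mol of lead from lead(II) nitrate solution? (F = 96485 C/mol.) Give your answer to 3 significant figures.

Pb²⁺ + 2e⁻ → Pb, so n(e⁻) = 2 × 1.70 = 3.400 mol
Q = 3.400 × 96485 = 3.280×10^5 C

3.28×10^5 C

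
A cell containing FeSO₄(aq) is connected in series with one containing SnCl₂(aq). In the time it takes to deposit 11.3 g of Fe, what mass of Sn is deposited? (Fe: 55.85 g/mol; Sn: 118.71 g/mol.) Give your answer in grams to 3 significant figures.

n(Fe) = 11.3 / 55.85 = 0.2023 mol
Fe²⁺ + 2e⁻ → Fe, so n(e⁻) = 2 × 0.2023 = 0.4046 mol
Since the cells are in series, n(e⁻) in the Sn cell is also 0.4046 mol.
Sn²⁺ + 2e⁻ → Sn, so n(Sn) = 0.4046 / 2 = 0.2023 mol
m(Sn) = 0.2023 × 118.71 = 24.0 g

24.0 g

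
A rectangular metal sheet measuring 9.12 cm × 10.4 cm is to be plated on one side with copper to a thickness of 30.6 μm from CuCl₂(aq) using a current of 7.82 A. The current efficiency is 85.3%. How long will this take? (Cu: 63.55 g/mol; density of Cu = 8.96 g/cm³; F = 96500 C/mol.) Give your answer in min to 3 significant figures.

19.7 min

Plated area = 9.12 × 10.4 = 94.85 cm²
Volume = 94.85 × 30.6×10⁻⁴ cm = 0.2902 cm³
m(Cu) = 0.2902 × 8.96 = 2.600 g
n(Cu) = 2.600 / 63.55 = 0.04091 mol; n(e⁻) = 2 × 0.04091 = 0.08182 mol
Q = 0.08182 × 96500 / 0.853 = 9256 C
t = 9256 / 7.82 = 1184 s = 19.7 min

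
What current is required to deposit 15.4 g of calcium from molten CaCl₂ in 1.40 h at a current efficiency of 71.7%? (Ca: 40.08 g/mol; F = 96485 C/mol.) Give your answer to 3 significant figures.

20.5 A

n(Ca) = 15.4 / 40.08 = 0.3842 mol
Ca²⁺ + 2e⁻ → Ca, so n(e⁻) = 2 × 0.3842 = 0.7684 mol
Q = 0.7684 × 96485 / 0.717 = 1.034×10^5 C
I = Q / t = 1.034×10^5 / 5040 s = 20.5 A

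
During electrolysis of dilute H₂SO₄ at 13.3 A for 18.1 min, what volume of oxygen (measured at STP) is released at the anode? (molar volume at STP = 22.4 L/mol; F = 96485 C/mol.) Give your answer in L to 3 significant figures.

0.838 L

Q = 13.3 A × 1086 s = 14440 C
Moles of electrons = 14440 / 96485 = 0.1497 mol
2H₂O → O₂ + 4H⁺ + 4e⁻, so n(O₂) = 0.1497 / 4 = 0.03743 mol
V = 0.03743 × 22.4 = 0.8384 L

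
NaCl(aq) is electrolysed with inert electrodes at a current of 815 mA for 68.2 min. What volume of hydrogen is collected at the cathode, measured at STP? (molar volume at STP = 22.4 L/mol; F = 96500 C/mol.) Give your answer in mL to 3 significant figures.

Charge passed = 0.815 × 4092 = 3335 C
n(e⁻) = Q/F = 3335/96500 = 0.03456 mol
2H⁺ + 2e⁻ → H₂, so n(H₂) = 0.03456 / 2 = 0.01728 mol
V = 0.01728 × 22.4 = 0.3871 L
= 387 mL

387 mL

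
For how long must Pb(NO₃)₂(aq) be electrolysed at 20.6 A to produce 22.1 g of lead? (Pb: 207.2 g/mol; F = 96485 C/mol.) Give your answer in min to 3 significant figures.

n(Pb) = 22.1 / 207.2 = 0.1067 mol
Pb²⁺ + 2e⁻ → Pb, so n(e⁻) = 2 × 0.1067 = 0.2134 mol
Q = 0.2134 × 96485 = 20590 C
t = Q / I = 20590 / 20.6 = 999.5 s = 16.7 min

16.7 min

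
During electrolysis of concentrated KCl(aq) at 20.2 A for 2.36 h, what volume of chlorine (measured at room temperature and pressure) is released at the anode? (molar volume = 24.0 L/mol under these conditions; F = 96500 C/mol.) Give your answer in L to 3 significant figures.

21.3 L

Q = 20.2 A × 8496 s = 1.716×10^5 C
n(e⁻) = Q/F = 1.716×10^5/96500 = 1.778 mol
2Cl⁻ → Cl₂ + 2e⁻, so n(Cl₂) = 1.778 / 2 = 0.8890 mol
V = 0.8890 × 24.0 = 21.34 L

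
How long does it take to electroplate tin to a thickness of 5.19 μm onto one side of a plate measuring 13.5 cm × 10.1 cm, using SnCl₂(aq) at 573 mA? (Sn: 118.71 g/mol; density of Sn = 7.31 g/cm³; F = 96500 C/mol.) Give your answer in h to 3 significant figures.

Plated area = 13.5 × 10.1 = 136.4 cm²
Volume = 136.4 × 5.19×10⁻⁴ cm = 0.07079 cm³
m(Sn) = 0.07079 × 7.31 = 0.5175 g
n(Sn) = 0.5175 / 118.71 = 0.004359 mol; n(e⁻) = 2 × 0.004359 = 0.008718 mol
Q = 0.008718 × 96500 = 841.3 C
t = 841.3 / 0.573 = 1468 s = 0.408 h

0.408 h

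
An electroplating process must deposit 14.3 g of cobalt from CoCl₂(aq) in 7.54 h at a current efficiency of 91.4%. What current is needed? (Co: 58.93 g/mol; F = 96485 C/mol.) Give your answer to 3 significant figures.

n(Co) = 14.3 / 58.93 = 0.2427 mol
Co²⁺ + 2e⁻ → Co, so n(e⁻) = 2 × 0.2427 = 0.4854 mol
Q = 0.4854 × 96485 / 0.914 = 51240 C
I = Q / t = 51240 / 27144 s = 1.89 A

1.89 A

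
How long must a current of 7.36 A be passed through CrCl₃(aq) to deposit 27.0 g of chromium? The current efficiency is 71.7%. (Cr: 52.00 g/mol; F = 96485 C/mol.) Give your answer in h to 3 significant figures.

n(Cr) = 27.0 / 52.00 = 0.5192 mol
Cr³⁺ + 3e⁻ → Cr, so n(e⁻) = 3 × 0.5192 = 1.558 mol
Q = 1.558 × 96485 / 0.717 = 2.097×10^5 C
t = Q / I = 2.097×10^5 / 7.36 = 28490 s = 7.91 h

7.91 h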